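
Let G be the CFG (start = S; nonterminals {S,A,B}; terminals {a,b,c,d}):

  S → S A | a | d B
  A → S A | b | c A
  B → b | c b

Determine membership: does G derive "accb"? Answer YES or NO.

CNF form of G:
  S -> S A | T2 B | a
  A -> S A | T0 A | b
  B -> T0 T1 | b
  T0 -> c
  T1 -> b
  T2 -> d

CYK table (by increasing span):
  T[0,0] 'a' = {S}
  T[1,1] 'c' = {T0}  orig:{}
  T[2,2] 'c' = {T0}  orig:{}
  T[3,3] 'b' = {A,B,T1}  orig:{A,B}
  T[0,1] 'ac' = ∅
  T[1,2] 'cc' = ∅
  T[2,3] 'cb' = {A,B}
  T[0,2] 'acc' = ∅
  T[1,3] 'ccb' = {A}
  T[0,3] 'accb' = {A,S}

S ∈ T[0,3] ⇒ YES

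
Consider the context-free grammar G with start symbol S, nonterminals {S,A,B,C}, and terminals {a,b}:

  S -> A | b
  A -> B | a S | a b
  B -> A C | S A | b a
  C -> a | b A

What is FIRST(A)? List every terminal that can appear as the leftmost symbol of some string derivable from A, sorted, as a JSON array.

FIRST sets, iterate to fixpoint:
pass 1:
  A via A→a S: +{a}
  B via B→A C: +{a}
  B via B→b a: +{b}
  C via C→a: +{a}
  C via C→b A: +{b}
  S via S→A: +{a}
  S via S→b: +{b}
  FIRST[S]={a,b}  FIRST[A]={a}  FIRST[B]={a,b}  FIRST[C]={a,b}
pass 2:
  A via A→B: +{b}
  FIRST[S]={a,b}  FIRST[A]={a,b}  FIRST[B]={a,b}  FIRST[C]={a,b}
pass 3: (no change)
  FIRST[S]={a,b}  FIRST[A]={a,b}  FIRST[B]={a,b}  FIRST[C]={a,b}

FIRST(A) = ["a", "b"]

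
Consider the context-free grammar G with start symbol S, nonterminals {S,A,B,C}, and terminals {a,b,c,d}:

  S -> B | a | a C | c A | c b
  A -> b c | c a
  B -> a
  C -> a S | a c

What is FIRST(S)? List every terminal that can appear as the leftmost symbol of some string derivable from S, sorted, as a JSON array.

FIRST iteration:
[1]
  A via A→b c: +{b}
  A via A→c a: +{c}
  B via B→a: +{a}
  C via C→a S: +{a}
  S via S→B: +{a}
  S via S→c A: +{c}
  S: {a,c}  A: {b,c}  B: {a}  C: {a}
[2] (no change)
  S: {a,c}  A: {b,c}  B: {a}  C: {a}

FIRST(S) = ["a", "c"]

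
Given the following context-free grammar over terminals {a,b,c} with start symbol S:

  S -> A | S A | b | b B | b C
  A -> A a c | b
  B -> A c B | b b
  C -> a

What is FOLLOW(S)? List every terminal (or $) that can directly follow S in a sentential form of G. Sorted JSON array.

FIRST iteration:
round 1:
  A via A→b: +{b}
  B via B→A c B: +{b}
  C via C→a: +{a}
  S via S→A: +{b}
  S: {b}  A: {b}  B: {b}  C: {a}
round 2: — fixpoint
  S: {b}  A: {b}  B: {b}  C: {a}

FOLLOW sets:
seed FOLLOW(S) with $
pass 1:
  A→A a c: FOLLOW(A) ⊇ FIRST(a) = {a}; new: +{a}
  B→A c B: FOLLOW(A) ⊇ FIRST(c) = {c}; new: +{c}
  S→A: FOLLOW(A) ⊇ FOLLOW(S) ⊇ {$}; new: +{$}
  S→S A: FOLLOW(S) ⊇ FIRST(A) = {b}; new: +{b}
  S→S A: FOLLOW(A) ⊇ FOLLOW(S) ⊇ {$,b}; new: +{b}
  S→b B: FOLLOW(B) ⊇ FOLLOW(S) ⊇ {$,b}; new: +{$,b}
  S→b C: FOLLOW(C) ⊇ FOLLOW(S) ⊇ {$,b}; new: +{$,b}
  FOLLOW[S]={$,b}  FOLLOW[A]={$,a,b,c}  FOLLOW[B]={$,b}  FOLLOW[C]={$,b}
pass 2: (no change)
  FOLLOW[S]={$,b}  FOLLOW[A]={$,a,b,c}  FOLLOW[B]={$,b}  FOLLOW[C]={$,b}

FOLLOW(S) = ["$", "b"]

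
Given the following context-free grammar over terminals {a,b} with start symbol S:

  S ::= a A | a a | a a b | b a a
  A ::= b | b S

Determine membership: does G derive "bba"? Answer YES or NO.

CNF form of G:
  S -> T0 X3 | T1 A | T1 T1 | T1 X2
  A -> T0 S | b
  T0 -> b
  T1 -> a
  X2 -> T1 T0
  X3 -> T1 T1

CYK table (by increasing span):
  T[0,0] 'b' = {A,T0}  orig:{A}
  T[1,1] 'b' = {A,T0}  orig:{A}
  T[2,2] 'a' = {T1}  orig:{}
  T[0,1] 'bb' = ∅
  T[1,2] 'ba' = ∅
  T[0,2] 'bba' = ∅

S ∉ T[0,2] ⇒ NO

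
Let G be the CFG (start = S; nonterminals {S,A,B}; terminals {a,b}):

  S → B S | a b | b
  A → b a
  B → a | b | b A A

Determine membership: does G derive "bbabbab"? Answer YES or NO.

CNF form of G:
  S -> B S | T1 T0 | b
  A -> T0 T1
  B -> T0 X2 | a | b
  T0 -> b
  T1 -> a
  X2 -> A A

CYK fill:
  [0..0]={B,S,T0}  "b"  orig:{B,S}
  [1..1]={B,S,T0}  "b"  orig:{B,S}
  [2..2]={B,T1}  "a"  orig:{B}
  [3..3]={B,S,T0}  "b"  orig:{B,S}
  [4..4]={B,S,T0}  "b"  orig:{B,S}
  [5..5]={B,T1}  "a"  orig:{B}
  [6..6]={B,S,T0}  "b"  orig:{B,S}
  [0..1]={S}  "bb"
  [1..2]={A}  "ba"
  [2..3]={S}  "ab"
  [3..4]={S}  "bb"
  [4..5]={A}  "ba"
  [5..6]={S}  "ab"
  [0..2]=∅  "bba"
  [1..3]={S}  "bab"
  [2..4]={S}  "abb"
  [3..5]=∅  "bba"
  [4..6]={S}  "bab"
  [0..3]={S}  "bbab"
  [1..4]={S}  "babb"
  [2..5]=∅  "abba"
  [3..6]={S}  "bbab"
  [0..4]={S}  "bbabb"
  [1..5]=∅  "babba"
  [2..6]={S}  "abbab"
  [0..5]=∅  "bbabba"
  [1..6]={S}  "babbab"
  [0..6]={S}  "bbabbab"

S ∈ T[0,6] ⇒ YES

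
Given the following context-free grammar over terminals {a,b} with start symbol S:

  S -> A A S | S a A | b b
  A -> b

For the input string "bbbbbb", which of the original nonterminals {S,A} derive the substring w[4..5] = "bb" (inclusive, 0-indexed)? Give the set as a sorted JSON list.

Convert to CNF:
  S -> A X2 | S X3 | T1 T1
  A -> b
  T0 -> a
  T1 -> b
  X2 -> A S
  X3 -> T0 A

CYK fill (cells [i..j] with 4 ≤ i ≤ j ≤ 5 only):
  T[4,4] 'b' = {A,T1}  orig:{A}
  T[5,5] 'b' = {A,T1}  orig:{A}
  T[4,5] 'bb' = {S}

Original NTs in T[4,5] deriving "bb": ["S"]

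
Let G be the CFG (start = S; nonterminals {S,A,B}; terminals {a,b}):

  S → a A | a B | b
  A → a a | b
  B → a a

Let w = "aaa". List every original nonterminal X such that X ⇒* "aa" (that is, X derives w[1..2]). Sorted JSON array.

CNF form of G:
  S -> T0 A | T0 B | b
  A -> T0 T0 | b
  B -> T0 T0
  T0 -> a

CYK fill (cells [i..j] with 1 ≤ i ≤ j ≤ 2 only):
  cell(1,1) a: {T0}  orig:{}
  cell(2,2) a: {T0}  orig:{}
  cell(1,2) aa: {A,B}

Original NTs in T[1,2] deriving "aa": ["A", "B"]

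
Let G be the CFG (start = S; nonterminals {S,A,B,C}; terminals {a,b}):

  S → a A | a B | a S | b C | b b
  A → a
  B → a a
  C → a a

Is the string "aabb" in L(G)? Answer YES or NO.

Convert to CNF:
  S -> T0 A | T0 B | T0 S | T1 C | T1 T1
  A -> a
  B -> T0 T0
  C -> T0 T0
  T0 -> a
  T1 -> b

Fill CYK table bottom-up:
  T[0,0] 'a' = {A,T0}  orig:{A}
  T[1,1] 'a' = {A,T0}  orig:{A}
  T[2,2] 'b' = {T1}  orig:{}
  T[3,3] 'b' = {T1}  orig:{}
  T[0,1] 'aa' = {B,C,S}
  T[1,2] 'ab' = ∅
  T[2,3] 'bb' = {S}
  T[0,2] 'aab' = ∅
  T[1,3] 'abb' = {S}
  T[0,3] 'aabb' = {S}

S ∈ T[0,3] ⇒ YES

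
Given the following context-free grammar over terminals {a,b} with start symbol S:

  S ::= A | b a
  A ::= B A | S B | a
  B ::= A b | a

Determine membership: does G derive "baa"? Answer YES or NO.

Convert to CNF:
  S -> B A | S B | T0 T1 | a
  A -> B A | S B | a
  B -> A T0 | a
  T0 -> b
  T1 -> a

Fill CYK table bottom-up:
  cell(0,0) b: {T0}  orig:{}
  cell(1,1) a: {A,B,S,T1}  orig:{A,B,S}
  cell(2,2) a: {A,B,S,T1}  orig:{A,B,S}
  cell(0,1) ba: {S}
  cell(1,2) aa: {A,S}
  cell(0,2) baa: {A,S}

S ∈ T[0,2] ⇒ YES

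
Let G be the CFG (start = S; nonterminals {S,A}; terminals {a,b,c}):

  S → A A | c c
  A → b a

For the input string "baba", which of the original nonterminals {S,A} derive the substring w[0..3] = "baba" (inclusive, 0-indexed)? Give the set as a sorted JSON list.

Convert to CNF:
  S -> A A | T2 T2
  A -> T0 T1
  T0 -> b
  T1 -> a
  T2 -> c

CYK table (by increasing span), restricted to cells inside w[0..3]:
  T[0,0] 'b' = {T0}  orig:{}
  T[1,1] 'a' = {T1}  orig:{}
  T[2,2] 'b' = {T0}  orig:{}
  T[3,3] 'a' = {T1}  orig:{}
  T[0,1] 'ba' = {A}
  T[1,2] 'ab' = ∅
  T[2,3] 'ba' = {A}
  T[0,2] 'bab' = ∅
  T[1,3] 'aba' = ∅
  T[0,3] 'baba' = {S}

Original NTs in T[0,3] deriving "baba": ["S"]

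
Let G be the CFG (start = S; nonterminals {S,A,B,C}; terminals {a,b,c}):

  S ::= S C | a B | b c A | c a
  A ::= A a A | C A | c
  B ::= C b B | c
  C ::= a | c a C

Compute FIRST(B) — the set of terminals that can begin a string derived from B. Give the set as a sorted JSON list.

Compute FIRST by fixpoint:
round 1:
  A via A→c: +{c}
  B via B→c: +{c}
  C via C→a: +{a}
  C via C→c a C: +{c}
  S via S→a B: +{a}
  S via S→b c A: +{b}
  S via S→c a: +{c}
  S: {a,b,c}  A: {c}  B: {c}  C: {a,c}
round 2:
  A via A→C A: +{a}
  B via B→C b B: +{a}
  S: {a,b,c}  A: {a,c}  B: {a,c}  C: {a,c}
round 3: done
  S: {a,b,c}  A: {a,c}  B: {a,c}  C: {a,c}

FIRST(B) = ["a", "c"]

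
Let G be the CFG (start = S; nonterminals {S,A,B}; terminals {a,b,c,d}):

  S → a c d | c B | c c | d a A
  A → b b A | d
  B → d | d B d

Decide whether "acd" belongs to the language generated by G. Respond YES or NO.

CNF form of G:
  S -> T1 X7 | T2 X6 | T3 B | T3 T3
  A -> T0 X4 | d
  B -> T1 X5 | d
  T0 -> b
  T1 -> d
  T2 -> a
  T3 -> c
  X4 -> T0 A
  X5 -> B T1
  X6 -> T3 T1
  X7 -> T2 A

CYK table (by increasing span):
  T[0,0] 'a' = {T2}  orig:{}
  T[1,1] 'c' = {T3}  orig:{}
  T[2,2] 'd' = {A,B,T1}  orig:{A,B}
  T[0,1] 'ac' = ∅
  T[1,2] 'cd' = {S,X6}  orig:{S}
  T[0,2] 'acd' = {S}

S ∈ T[0,2] ⇒ YES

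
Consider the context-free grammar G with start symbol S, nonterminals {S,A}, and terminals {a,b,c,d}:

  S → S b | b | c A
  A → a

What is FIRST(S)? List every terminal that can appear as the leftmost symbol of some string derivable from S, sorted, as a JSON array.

FIRST iteration:
[1]
  A via A→a: +{a}
  S via S→b: +{b}
  S via S→c A: +{c}
  S: {b,c}  A: {a}
[2] (stable)
  S: {b,c}  A: {a}

FIRST(S) = ["b", "c"]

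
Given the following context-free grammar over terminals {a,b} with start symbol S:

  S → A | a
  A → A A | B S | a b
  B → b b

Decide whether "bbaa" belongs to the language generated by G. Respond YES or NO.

CNF form of G:
  S -> A A | B S | T0 T1 | a
  A -> A A | B S | T0 T1
  B -> T1 T1
  T0 -> a
  T1 -> b

Fill CYK table bottom-up:
  [0..0]={T1}  "b"  orig:{}
  [1..1]={T1}  "b"  orig:{}
  [2..2]={S,T0}  "a"  orig:{S}
  [3..3]={S,T0}  "a"  orig:{S}
  [0..1]={B}  "bb"
  [1..2]=∅  "ba"
  [2..3]=∅  "aa"
  [0..2]={A,S}  "bba"
  [1..3]=∅  "baa"
  [0..3]=∅  "bbaa"

S ∉ T[0,3] ⇒ NO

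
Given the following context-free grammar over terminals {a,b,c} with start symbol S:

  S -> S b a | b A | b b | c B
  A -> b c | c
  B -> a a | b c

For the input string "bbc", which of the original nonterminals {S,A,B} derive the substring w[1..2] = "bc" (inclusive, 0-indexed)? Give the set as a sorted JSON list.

Convert to CNF:
  S -> S X3 | T0 A | T0 T0 | T1 B
  A -> T0 T1 | c
  B -> T0 T1 | T2 T2
  T0 -> b
  T1 -> c
  T2 -> a
  X3 -> T0 T2

Fill CYK table bottom-up — only the sub-triangle for w[1..2]:
  [1..1]={T0}  "b"  orig:{}
  [2..2]={A,T1}  "c"  orig:{A}
  [1..2]={A,B,S}  "bc"

Original NTs in T[1,2] deriving "bc": ["A", "B", "S"]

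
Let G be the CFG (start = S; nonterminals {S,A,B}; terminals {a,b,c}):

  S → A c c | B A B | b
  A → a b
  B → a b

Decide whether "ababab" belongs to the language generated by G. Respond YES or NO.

Convert to CNF:
  S -> A X3 | B X4 | b
  A -> T0 T1
  B -> T0 T1
  T0 -> a
  T1 -> b
  T2 -> c
  X3 -> T2 T2
  X4 -> A B

CYK table (by increasing span):
  T[0,0] 'a' = {T0}  orig:{}
  T[1,1] 'b' = {S,T1}  orig:{S}
  T[2,2] 'a' = {T0}  orig:{}
  T[3,3] 'b' = {S,T1}  orig:{S}
  T[4,4] 'a' = {T0}  orig:{}
  T[5,5] 'b' = {S,T1}  orig:{S}
  T[0,1] 'ab' = {A,B}
  T[1,2] 'ba' = ∅
  T[2,3] 'ab' = {A,B}
  T[3,4] 'ba' = ∅
  T[4,5] 'ab' = {A,B}
  T[0,2] 'aba' = ∅
  T[1,3] 'bab' = ∅
  T[2,4] 'aba' = ∅
  T[3,5] 'bab' = ∅
  T[0,3] 'abab' = {X4}  orig:{}
  T[1,4] 'baba' = ∅
  T[2,5] 'abab' = {X4}  orig:{}
  T[0,4] 'ababa' = ∅
  T[1,5] 'babab' = ∅
  T[0,5] 'ababab' = {S}

S ∈ T[0,5] ⇒ YES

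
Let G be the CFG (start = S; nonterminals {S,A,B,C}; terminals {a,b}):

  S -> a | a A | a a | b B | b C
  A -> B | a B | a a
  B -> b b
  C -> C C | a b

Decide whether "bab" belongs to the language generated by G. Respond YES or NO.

Convert to CNF:
  S -> T0 A | T0 T0 | T1 B | T1 C | a
  A -> T0 B | T0 T0 | T1 T1
  B -> T1 T1
  C -> C C | T0 T1
  T0 -> a
  T1 -> b

CYK fill:
  cell(0,0) b: {T1}  orig:{}
  cell(1,1) a: {S,T0}  orig:{S}
  cell(2,2) b: {T1}  orig:{}
  cell(0,1) ba: ∅
  cell(1,2) ab: {C}
  cell(0,2) bab: {S}

S ∈ T[0,2] ⇒ YES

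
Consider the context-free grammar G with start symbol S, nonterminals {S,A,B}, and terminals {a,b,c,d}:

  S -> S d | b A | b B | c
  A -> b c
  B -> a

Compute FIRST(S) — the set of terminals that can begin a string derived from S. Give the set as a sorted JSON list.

FIRST sets, iterate to fixpoint:
[1]
  A via A→b c: +{b}
  B via B→a: +{a}
  S via S→b A: +{b}
  S via S→c: +{c}
  S: {b,c}  A: {b}  B: {a}
[2] done
  S: {b,c}  A: {b}  B: {a}

FIRST(S) = ["b", "c"]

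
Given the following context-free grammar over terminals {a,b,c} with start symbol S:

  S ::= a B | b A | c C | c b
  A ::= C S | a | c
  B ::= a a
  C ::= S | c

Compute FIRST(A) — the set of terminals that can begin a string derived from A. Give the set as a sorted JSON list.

FIRST sets, iterate to fixpoint:
iter 1:
  A via A→a: +{a}
  A via A→c: +{c}
  B via B→a a: +{a}
  C via C→c: +{c}
  S via S→a B: +{a}
  S via S→b A: +{b}
  S via S→c C: +{c}
  FIRST[S]={a,b,c}  FIRST[A]={a,c}  FIRST[B]={a}  FIRST[C]={c}
iter 2:
  C via C→S: +{a,b}
  FIRST[S]={a,b,c}  FIRST[A]={a,c}  FIRST[B]={a}  FIRST[C]={a,b,c}
iter 3:
  A via A→C S: +{b}
  FIRST[S]={a,b,c}  FIRST[A]={a,b,c}  FIRST[B]={a}  FIRST[C]={a,b,c}
iter 4: (no change)
  FIRST[S]={a,b,c}  FIRST[A]={a,b,c}  FIRST[B]={a}  FIRST[C]={a,b,c}

FIRST(A) = ["a", "b", "c"]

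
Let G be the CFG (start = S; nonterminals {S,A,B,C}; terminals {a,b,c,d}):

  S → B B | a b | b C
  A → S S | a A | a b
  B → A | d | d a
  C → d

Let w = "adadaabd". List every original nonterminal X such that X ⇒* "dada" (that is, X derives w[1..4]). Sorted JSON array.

Convert to CNF:
  S -> B B | T0 T1 | T1 C
  A -> S S | T0 A | T0 T1
  B -> S S | T0 A | T0 T1 | T2 T0 | d
  C -> d
  T0 -> a
  T1 -> b
  T2 -> d

CYK table (by increasing span), restricted to cells inside w[1..4]:
  T[1,1] 'd' = {B,C,T2}  orig:{B,C}
  T[2,2] 'a' = {T0}  orig:{}
  T[3,3] 'd' = {B,C,T2}  orig:{B,C}
  T[4,4] 'a' = {T0}  orig:{}
  T[1,2] 'da' = {B}
  T[2,3] 'ad' = ∅
  T[3,4] 'da' = {B}
  T[1,3] 'dad' = {S}
  T[2,4] 'ada' = ∅
  T[1,4] 'dada' = {S}

Original NTs in T[1,4] deriving "dada": ["S"]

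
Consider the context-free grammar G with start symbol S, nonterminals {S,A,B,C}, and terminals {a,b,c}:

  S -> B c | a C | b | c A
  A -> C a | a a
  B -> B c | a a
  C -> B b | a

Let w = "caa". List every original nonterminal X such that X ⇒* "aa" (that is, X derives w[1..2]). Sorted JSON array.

Convert to CNF:
  S -> B T1 | T0 C | T1 A | b
  A -> C T0 | T0 T0
  B -> B T1 | T0 T0
  C -> B T2 | a
  T0 -> a
  T1 -> c
  T2 -> b

CYK table (by increasing span) (cells [i..j] with 1 ≤ i ≤ j ≤ 2 only):
  T[1,1] 'a' = {C,T0}  orig:{C}
  T[2,2] 'a' = {C,T0}  orig:{C}
  T[1,2] 'aa' = {A,B,S}

Original NTs in T[1,2] deriving "aa": ["A", "B", "S"]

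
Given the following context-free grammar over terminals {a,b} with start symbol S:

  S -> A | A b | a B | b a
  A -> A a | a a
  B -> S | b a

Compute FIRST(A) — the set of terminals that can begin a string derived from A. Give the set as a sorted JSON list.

Compute FIRST by fixpoint:
iter 1:
  A via A→a a: +{a}
  B via B→b a: +{b}
  S via S→A: +{a}
  S via S→b a: +{b}
  S: {a,b}  A: {a}  B: {b}
iter 2:
  B via B→S: +{a}
  S: {a,b}  A: {a}  B: {a,b}
iter 3: — fixpoint
  S: {a,b}  A: {a}  B: {a,b}

FIRST(A) = ["a"]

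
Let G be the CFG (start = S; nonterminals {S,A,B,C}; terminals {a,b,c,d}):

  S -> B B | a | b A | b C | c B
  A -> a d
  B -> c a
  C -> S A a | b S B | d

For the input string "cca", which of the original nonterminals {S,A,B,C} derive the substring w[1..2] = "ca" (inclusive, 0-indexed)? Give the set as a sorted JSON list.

CNF form of G:
  S -> B B | T2 B | T3 A | T3 C | a
  A -> T0 T1
  B -> T2 T0
  C -> S X4 | T3 X5 | d
  T0 -> a
  T1 -> d
  T2 -> c
  T3 -> b
  X4 -> A T0
  X5 -> S B

Fill CYK table bottom-up, restricted to cells inside w[1..2]:
  [1..1]={T2}  "c"  orig:{}
  [2..2]={S,T0}  "a"  orig:{S}
  [1..2]={B}  "ca"

Original NTs in T[1,2] deriving "ca": ["B"]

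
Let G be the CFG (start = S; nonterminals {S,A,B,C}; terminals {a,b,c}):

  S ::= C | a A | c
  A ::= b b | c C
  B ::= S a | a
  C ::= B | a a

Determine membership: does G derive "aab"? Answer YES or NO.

CNF form of G:
  S -> S T2 | T2 A | T2 T2 | a | c
  A -> T0 T0 | T1 C
  B -> S T2 | a
  C -> S T2 | T2 T2 | a
  T0 -> b
  T1 -> c
  T2 -> a

CYK fill:
  cell(0,0) a: {B,C,S,T2}  orig:{B,C,S}
  cell(1,1) a: {B,C,S,T2}  orig:{B,C,S}
  cell(2,2) b: {T0}  orig:{}
  cell(0,1) aa: {B,C,S}
  cell(1,2) ab: ∅
  cell(0,2) aab: ∅

S ∉ T[0,2] ⇒ NO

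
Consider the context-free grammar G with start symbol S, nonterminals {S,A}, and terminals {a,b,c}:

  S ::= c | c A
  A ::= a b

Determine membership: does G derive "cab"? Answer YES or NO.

Convert to CNF:
  S -> T2 A | c
  A -> T0 T1
  T0 -> a
  T1 -> b
  T2 -> c

CYK fill:
  cell(0,0) c: {S,T2}  orig:{S}
  cell(1,1) a: {T0}  orig:{}
  cell(2,2) b: {T1}  orig:{}
  cell(0,1) ca: ∅
  cell(1,2) ab: {A}
  cell(0,2) cab: {S}

S ∈ T[0,2] ⇒ YES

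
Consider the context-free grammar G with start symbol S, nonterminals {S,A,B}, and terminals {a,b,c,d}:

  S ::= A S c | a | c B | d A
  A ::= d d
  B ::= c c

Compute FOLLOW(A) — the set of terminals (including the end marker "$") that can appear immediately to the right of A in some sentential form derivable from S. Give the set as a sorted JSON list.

FIRST iteration:
iter 1:
  A via A→d d: +{d}
  B via B→c c: +{c}
  S via S→A S c: +{d}
  S via S→a: +{a}
  S via S→c B: +{c}
  S: {a,c,d}  A: {d}  B: {c}
iter 2: (no change)
  S: {a,c,d}  A: {d}  B: {c}

Compute FOLLOW by fixpoint:
FOLLOW(S) := {$}
pass 1:
  S→A S c: FOLLOW(A) ⊇ FIRST(S) = {a,c,d}; new: +{a,c,d}
  S→A S c: FOLLOW(S) ⊇ FIRST(c) = {c}; new: +{c}
  S→c B: FOLLOW(B) ⊇ FOLLOW(S) ⊇ {$,c}; new: +{$,c}
  S→d A: FOLLOW(A) ⊇ FOLLOW(S) ⊇ {$,c}; new: +{$}
  FOLLOW(S)={$,c}  FOLLOW(A)={$,a,c,d}  FOLLOW(B)={$,c}
pass 2: — fixpoint
  FOLLOW(S)={$,c}  FOLLOW(A)={$,a,c,d}  FOLLOW(B)={$,c}

FOLLOW(A) = ["$", "a", "c", "d"]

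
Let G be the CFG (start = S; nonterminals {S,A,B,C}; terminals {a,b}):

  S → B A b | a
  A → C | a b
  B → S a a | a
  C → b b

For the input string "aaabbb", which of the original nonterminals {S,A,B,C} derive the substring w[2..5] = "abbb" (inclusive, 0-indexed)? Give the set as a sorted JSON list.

Convert to CNF:
  S -> B X3 | a
  A -> T0 T1 | T1 T1
  B -> S X2 | a
  C -> T1 T1
  T0 -> a
  T1 -> b
  X2 -> T0 T0
  X3 -> A T1

Fill CYK table bottom-up, restricted to cells inside w[2..5]:
  [2..2]={B,S,T0}  "a"  orig:{B,S}
  [3..3]={T1}  "b"  orig:{}
  [4..4]={T1}  "b"  orig:{}
  [5..5]={T1}  "b"  orig:{}
  [2..3]={A}  "ab"
  [3..4]={A,C}  "bb"
  [4..5]={A,C}  "bb"
  [2..4]={X3}  "abb"  orig:{}
  [3..5]={X3}  "bbb"  orig:{}
  [2..5]={S}  "abbb"

Original NTs in T[2,5] deriving "abbb": ["S"]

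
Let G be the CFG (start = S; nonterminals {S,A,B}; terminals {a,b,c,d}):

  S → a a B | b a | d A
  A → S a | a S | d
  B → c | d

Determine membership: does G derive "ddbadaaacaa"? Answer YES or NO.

Convert to CNF:
  S -> T0 X3 | T1 T0 | T2 A
  A -> S T0 | T0 S | d
  B -> c | d
  T0 -> a
  T1 -> b
  T2 -> d
  X3 -> T0 B

CYK table (by increasing span):
  T[0,0] 'd' = {A,B,T2}  orig:{A,B}
  T[1,1] 'd' = {A,B,T2}  orig:{A,B}
  T[2,2] 'b' = {T1}  orig:{}
  T[3,3] 'a' = {T0}  orig:{}
  T[4,4] 'd' = {A,B,T2}  orig:{A,B}
  T[5,5] 'a' = {T0}  orig:{}
  T[6,6] 'a' = {T0}  orig:{}
  T[7,7] 'a' = {T0}  orig:{}
  T[8,8] 'c' = {B}
  T[9,9] 'a' = {T0}  orig:{}
  T[10,10] 'a' = {T0}  orig:{}
  T[0,1] 'dd' = {S}
  T[1,2] 'db' = ∅
  T[2,3] 'ba' = {S}
  T[3,4] 'ad' = {X3}  orig:{}
  T[4,5] 'da' = ∅
  T[5,6] 'aa' = ∅
  T[6,7] 'aa' = ∅
  T[7,8] 'ac' = {X3}  orig:{}
  T[8,9] 'ca' = ∅
  T[9,10] 'aa' = ∅
  T[0,2] 'ddb' = ∅
  T[1,3] 'dba' = ∅
  T[2,4] 'bad' = ∅
  T[3,5] 'ada' = ∅
  T[4,6] 'daa' = ∅
  T[5,7] 'aaa' = ∅
  T[6,8] 'aac' = {S}
  T[7,9] 'aca' = ∅
  T[8,10] 'caa' = ∅
  T[0,3] 'ddba' = ∅
  T[1,4] 'dbad' = ∅
  T[2,5] 'bada' = ∅
  T[3,6] 'adaa' = ∅
  T[4,7] 'daaa' = ∅
  T[5,8] 'aaac' = {A}
  T[6,9] 'aaca' = {A}
  T[7,10] 'acaa' = ∅
  T[0,4] 'ddbad' = ∅
  T[1,5] 'dbada' = ∅
  T[2,6] 'badaa' = ∅
  T[3,7] 'adaaa' = ∅
  T[4,8] 'daaac' = {S}
  T[5,9] 'aaaca' = ∅
  T[6,10] 'aacaa' = ∅
  T[0,5] 'ddbada' = ∅
  T[1,6] 'dbadaa' = ∅
  T[2,7] 'badaaa' = ∅
  T[3,8] 'adaaac' = {A}
  T[4,9] 'daaaca' = {A}
  T[5,10] 'aaacaa' = ∅
  T[0,6] 'ddbadaa' = ∅
  T[1,7] 'dbadaaa' = ∅
  T[2,8] 'badaaac' = ∅
  T[3,9] 'adaaaca' = ∅
  T[4,10] 'daaacaa' = ∅
  T[0,7] 'ddbadaaa' = ∅
  T[1,8] 'dbadaaac' = ∅
  T[2,9] 'badaaaca' = ∅
  T[3,10] 'adaaacaa' = ∅
  T[0,8] 'ddbadaaac' = ∅
  T[1,9] 'dbadaaaca' = ∅
  T[2,10] 'badaaacaa' = ∅
  T[0,9] 'ddbadaaaca' = ∅
  T[1,10] 'dbadaaacaa' = ∅
  T[0,10] 'ddbadaaacaa' = ∅

S ∉ T[0,10] ⇒ NO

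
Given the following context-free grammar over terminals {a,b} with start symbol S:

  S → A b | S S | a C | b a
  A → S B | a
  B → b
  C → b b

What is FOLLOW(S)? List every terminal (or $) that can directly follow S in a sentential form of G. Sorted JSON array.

FIRST iteration:
pass 1:
  A via A→a: +{a}
  B via B→b: +{b}
  C via C→b b: +{b}
  S via S→A b: +{a}
  S via S→b a: +{b}
  FIRST(S)={a,b}  FIRST(A)={a}  FIRST(B)={b}  FIRST(C)={b}
pass 2:
  A via A→S B: +{b}
  FIRST(S)={a,b}  FIRST(A)={a,b}  FIRST(B)={b}  FIRST(C)={b}
pass 3: done
  FIRST(S)={a,b}  FIRST(A)={a,b}  FIRST(B)={b}  FIRST(C)={b}

FOLLOW sets:
FOLLOW(S) := {$}
[1]
  A→S B: FOLLOW(S) ⊇ FIRST(B) = {b}; new: +{b}
  S→A b: FOLLOW(A) ⊇ FIRST(b) = {b}; new: +{b}
  S→S S: FOLLOW(S) ⊇ FIRST(S) = {a,b}; new: +{a}
  S→a C: FOLLOW(C) ⊇ FOLLOW(S) ⊇ {$,a,b}; new: +{$,a,b}
  FOLLOW[S]={$,a,b}  FOLLOW[A]={b}  FOLLOW[B]={}  FOLLOW[C]={$,a,b}
[2]
  A→S B: FOLLOW(B) ⊇ FOLLOW(A) ⊇ {b}; new: +{b}
  FOLLOW[S]={$,a,b}  FOLLOW[A]={b}  FOLLOW[B]={b}  FOLLOW[C]={$,a,b}
[3] done
  FOLLOW[S]={$,a,b}  FOLLOW[A]={b}  FOLLOW[B]={b}  FOLLOW[C]={$,a,b}

FOLLOW(S) = ["$", "a", "b"]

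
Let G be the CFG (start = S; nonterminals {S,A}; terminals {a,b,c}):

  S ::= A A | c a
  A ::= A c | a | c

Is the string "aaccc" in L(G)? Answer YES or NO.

Convert to CNF:
  S -> A A | T0 T1
  A -> A T0 | a | c
  T0 -> c
  T1 -> a

CYK table (by increasing span):
  T[0,0] 'a' = {A,T1}  orig:{A}
  T[1,1] 'a' = {A,T1}  orig:{A}
  T[2,2] 'c' = {A,T0}  orig:{A}
  T[3,3] 'c' = {A,T0}  orig:{A}
  T[4,4] 'c' = {A,T0}  orig:{A}
  T[0,1] 'aa' = {S}
  T[1,2] 'ac' = {A,S}
  T[2,3] 'cc' = {A,S}
  T[3,4] 'cc' = {A,S}
  T[0,2] 'aac' = {S}
  T[1,3] 'acc' = {A,S}
  T[2,4] 'ccc' = {A,S}
  T[0,3] 'aacc' = {S}
  T[1,4] 'accc' = {A,S}
  T[0,4] 'aaccc' = {S}

S ∈ T[0,4] ⇒ YES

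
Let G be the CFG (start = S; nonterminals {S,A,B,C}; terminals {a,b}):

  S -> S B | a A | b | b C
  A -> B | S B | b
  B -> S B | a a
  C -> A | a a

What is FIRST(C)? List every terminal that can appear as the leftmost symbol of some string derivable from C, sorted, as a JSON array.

FIRST iteration:
[1]
  A via A→b: +{b}
  B via B→a a: +{a}
  C via C→A: +{b}
  C via C→a a: +{a}
  S via S→a A: +{a}
  S via S→b: +{b}
  S: {a,b}  A: {b}  B: {a}  C: {a,b}
[2]
  A via A→B: +{a}
  B via B→S B: +{b}
  S: {a,b}  A: {a,b}  B: {a,b}  C: {a,b}
[3] done
  S: {a,b}  A: {a,b}  B: {a,b}  C: {a,b}

FIRST(C) = ["a", "b"]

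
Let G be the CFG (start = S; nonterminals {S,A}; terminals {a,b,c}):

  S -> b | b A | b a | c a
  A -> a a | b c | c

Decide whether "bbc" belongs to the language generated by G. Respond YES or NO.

Convert to CNF:
  S -> T1 A | T1 T0 | T2 T0 | b
  A -> T0 T0 | T1 T2 | c
  T0 -> a
  T1 -> b
  T2 -> c

CYK table (by increasing span):
  cell(0,0) b: {S,T1}  orig:{S}
  cell(1,1) b: {S,T1}  orig:{S}
  cell(2,2) c: {A,T2}  orig:{A}
  cell(0,1) bb: ∅
  cell(1,2) bc: {A,S}
  cell(0,2) bbc: {S}

S ∈ T[0,2] ⇒ YES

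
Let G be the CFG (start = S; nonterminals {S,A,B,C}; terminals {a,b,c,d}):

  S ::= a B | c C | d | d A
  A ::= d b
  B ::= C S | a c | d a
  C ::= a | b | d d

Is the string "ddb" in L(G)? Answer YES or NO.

CNF form of G:
  S -> T0 A | T2 B | T3 C | d
  A -> T0 T1
  B -> C S | T0 T2 | T2 T3
  C -> T0 T0 | a | b
  T0 -> d
  T1 -> b
  T2 -> a
  T3 -> c

CYK fill:
  [0..0]={S,T0}  "d"  orig:{S}
  [1..1]={S,T0}  "d"  orig:{S}
  [2..2]={C,T1}  "b"  orig:{C}
  [0..1]={C}  "dd"
  [1..2]={A}  "db"
  [0..2]={S}  "ddb"

S ∈ T[0,2] ⇒ YES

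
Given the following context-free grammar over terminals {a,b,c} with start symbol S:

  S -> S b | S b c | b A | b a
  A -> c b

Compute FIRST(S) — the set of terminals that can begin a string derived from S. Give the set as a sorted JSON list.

FIRST iteration:
pass 1:
  A via A→c b: +{c}
  S via S→b A: +{b}
  FIRST(S)={b}  FIRST(A)={c}
pass 2: (no change)
  FIRST(S)={b}  FIRST(A)={c}

FIRST(S) = ["b"]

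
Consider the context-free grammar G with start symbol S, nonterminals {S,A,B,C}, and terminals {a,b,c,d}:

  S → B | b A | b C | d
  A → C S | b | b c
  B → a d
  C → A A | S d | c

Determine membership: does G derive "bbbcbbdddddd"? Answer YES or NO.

CNF form of G:
  S -> T0 A | T0 C | T2 T3 | d
  A -> C S | T0 T1 | b
  B -> T2 T3
  C -> A A | S T3 | c
  T0 -> b
  T1 -> c
  T2 -> a
  T3 -> d

CYK table (by increasing span):
  T[0,0] 'b' = {A,T0}  orig:{A}
  T[1,1] 'b' = {A,T0}  orig:{A}
  T[2,2] 'b' = {A,T0}  orig:{A}
  T[3,3] 'c' = {C,T1}  orig:{C}
  T[4,4] 'b' = {A,T0}  orig:{A}
  T[5,5] 'b' = {A,T0}  orig:{A}
  T[6,6] 'd' = {S,T3}  orig:{S}
  T[7,7] 'd' = {S,T3}  orig:{S}
  T[8,8] 'd' = {S,T3}  orig:{S}
  T[9,9] 'd' = {S,T3}  orig:{S}
  T[10,10] 'd' = {S,T3}  orig:{S}
  T[11,11] 'd' = {S,T3}  orig:{S}
  T[0,1] 'bb' = {C,S}
  T[1,2] 'bb' = {C,S}
  T[2,3] 'bc' = {A,S}
  T[3,4] 'cb' = ∅
  T[4,5] 'bb' = {C,S}
  T[5,6] 'bd' = ∅
  T[6,7] 'dd' = {C}
  T[7,8] 'dd' = {C}
  T[8,9] 'dd' = {C}
  T[9,10] 'dd' = {C}
  T[10,11] 'dd' = {C}
  T[0,2] 'bbb' = {S}
  T[1,3] 'bbc' = {C,S}
  T[2,4] 'bcb' = {C}
  T[3,5] 'cbb' = {A}
  T[4,6] 'bbd' = {A,C}
  T[5,7] 'bdd' = {S}
  T[6,8] 'ddd' = {A}
  T[7,9] 'ddd' = {A}
  T[8,10] 'ddd' = {A}
  T[9,11] 'ddd' = {A}
  T[0,3] 'bbbc' = {A,S}
  T[1,4] 'bbcb' = {S}
  T[2,5] 'bcbb' = {C,S}
  T[3,6] 'cbbd' = ∅
  T[4,7] 'bbdd' = {A}
  T[5,8] 'bddd' = {C,S}
  T[6,9] 'dddd' = ∅
  T[7,10] 'dddd' = ∅
  T[8,11] 'dddd' = ∅
  T[0,4] 'bbbcb' = {C}
  T[1,5] 'bbcbb' = {A,S}
  T[2,6] 'bcbbd' = {A,C}
  T[3,7] 'cbbdd' = ∅
  T[4,8] 'bbddd' = {S}
  T[5,9] 'bdddd' = {A,C}
  T[6,10] 'ddddd' = ∅
  T[7,11] 'ddddd' = ∅
  T[0,5] 'bbbcbb' = {A,C,S}
  T[1,6] 'bbcbbd' = {C,S}
  T[2,7] 'bcbbdd' = {A,C}
  T[3,8] 'cbbddd' = {A,C}
  T[4,9] 'bbdddd' = {C,S}
  T[5,10] 'bddddd' = {A}
  T[6,11] 'dddddd' = {C}
  T[0,6] 'bbbcbbd' = {A,C,S}
  T[1,7] 'bbcbbdd' = {A,C,S}
  T[2,8] 'bcbbddd' = {A,C,S}
  T[3,9] 'cbbdddd' = {A}
  T[4,10] 'bbddddd' = {A,C,S}
  T[5,11] 'bdddddd' = {S}
  T[0,7] 'bbbcbbdd' = {A,C,S}
  T[1,8] 'bbcbbddd' = {A,C,S}
  T[2,9] 'bcbbdddd' = {A,C,S}
  T[3,10] 'cbbddddd' = {A}
  T[4,11] 'bbdddddd' = {A,C}
  T[0,8] 'bbbcbbddd' = {A,C,S}
  T[1,9] 'bbcbbdddd' = {A,C,S}
  T[2,10] 'bcbbddddd' = {A,C,S}
  T[3,11] 'cbbdddddd' = {C}
  T[0,9] 'bbbcbbdddd' = {A,C,S}
  T[1,10] 'bbcbbddddd' = {A,C,S}
  T[2,11] 'bcbbdddddd' = {A,C,S}
  T[0,10] 'bbbcbbddddd' = {A,C,S}
  T[1,11] 'bbcbbdddddd' = {A,C,S}
  T[0,11] 'bbbcbbdddddd' = {A,C,S}

S ∈ T[0,11] ⇒ YES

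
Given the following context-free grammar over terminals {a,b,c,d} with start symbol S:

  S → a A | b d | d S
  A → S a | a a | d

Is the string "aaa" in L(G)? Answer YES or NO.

CNF form of G:
  S -> T0 A | T1 T2 | T2 S
  A -> S T0 | T0 T0 | d
  T0 -> a
  T1 -> b
  T2 -> d

CYK table (by increasing span):
  [0..0]={T0}  "a"  orig:{}
  [1..1]={T0}  "a"  orig:{}
  [2..2]={T0}  "a"  orig:{}
  [0..1]={A}  "aa"
  [1..2]={A}  "aa"
  [0..2]={S}  "aaa"

S ∈ T[0,2] ⇒ YES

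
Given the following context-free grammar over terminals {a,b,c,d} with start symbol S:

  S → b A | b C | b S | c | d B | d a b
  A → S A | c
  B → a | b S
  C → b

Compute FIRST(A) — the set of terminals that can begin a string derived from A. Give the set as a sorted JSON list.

FIRST sets, iterate to fixpoint:
pass 1:
  A via A→c: +{c}
  B via B→a: +{a}
  B via B→b S: +{b}
  C via C→b: +{b}
  S via S→b A: +{b}
  S via S→c: +{c}
  S via S→d B: +{d}
  S: {b,c,d}  A: {c}  B: {a,b}  C: {b}
pass 2:
  A via A→S A: +{b,d}
  S: {b,c,d}  A: {b,c,d}  B: {a,b}  C: {b}
pass 3: done
  S: {b,c,d}  A: {b,c,d}  B: {a,b}  C: {b}

FIRST(A) = ["b", "c", "d"]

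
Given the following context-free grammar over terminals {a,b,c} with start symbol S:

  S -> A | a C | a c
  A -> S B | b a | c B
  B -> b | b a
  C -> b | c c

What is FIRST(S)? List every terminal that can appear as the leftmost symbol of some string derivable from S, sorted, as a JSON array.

Compute FIRST by fixpoint:
[1]
  A via A→b a: +{b}
  A via A→c B: +{c}
  B via B→b: +{b}
  C via C→b: +{b}
  C via C→c c: +{c}
  S via S→A: +{b,c}
  S via S→a C: +{a}
  S: {a,b,c}  A: {b,c}  B: {b}  C: {b,c}
[2]
  A via A→S B: +{a}
  S: {a,b,c}  A: {a,b,c}  B: {b}  C: {b,c}
[3] done
  S: {a,b,c}  A: {a,b,c}  B: {b}  C: {b,c}

FIRST(S) = ["a", "b", "c"]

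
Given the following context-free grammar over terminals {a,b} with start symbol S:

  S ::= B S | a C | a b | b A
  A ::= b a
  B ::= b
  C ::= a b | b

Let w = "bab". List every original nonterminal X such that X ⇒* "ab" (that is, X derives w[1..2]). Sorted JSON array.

Convert to CNF:
  S -> B S | T0 A | T1 C | T1 T0
  A -> T0 T1
  B -> b
  C -> T1 T0 | b
  T0 -> b
  T1 -> a

CYK table (by increasing span) — only the sub-triangle for w[1..2]:
  cell(1,1) a: {T1}  orig:{}
  cell(2,2) b: {B,C,T0}  orig:{B,C}
  cell(1,2) ab: {C,S}

Original NTs in T[1,2] deriving "ab": ["C", "S"]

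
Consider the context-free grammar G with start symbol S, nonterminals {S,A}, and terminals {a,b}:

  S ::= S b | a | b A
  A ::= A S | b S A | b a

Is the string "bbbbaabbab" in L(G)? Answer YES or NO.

CNF form of G:
  S -> S T0 | T0 A | a
  A -> A S | T0 T1 | T0 X2
  T0 -> b
  T1 -> a
  X2 -> S A

CYK table (by increasing span):
  [0..0]={T0}  "b"  orig:{}
  [1..1]={T0}  "b"  orig:{}
  [2..2]={T0}  "b"  orig:{}
  [3..3]={T0}  "b"  orig:{}
  [4..4]={S,T1}  "a"  orig:{S}
  [5..5]={S,T1}  "a"  orig:{S}
  [6..6]={T0}  "b"  orig:{}
  [7..7]={T0}  "b"  orig:{}
  [8..8]={S,T1}  "a"  orig:{S}
  [9..9]={T0}  "b"  orig:{}
  [0..1]=∅  "bb"
  [1..2]=∅  "bb"
  [2..3]=∅  "bb"
  [3..4]={A}  "ba"
  [4..5]=∅  "aa"
  [5..6]={S}  "ab"
  [6..7]=∅  "bb"
  [7..8]={A}  "ba"
  [8..9]={S}  "ab"
  [0..2]=∅  "bbb"
  [1..3]=∅  "bbb"
  [2..4]={S}  "bba"
  [3..5]={A}  "baa"
  [4..6]=∅  "aab"
  [5..7]={S}  "abb"
  [6..8]={S}  "bba"
  [7..9]=∅  "bab"
  [0..3]=∅  "bbbb"
  [1..4]=∅  "bbba"
  [2..5]={S}  "bbaa"
  [3..6]={A}  "baab"
  [4..7]=∅  "aabb"
  [5..8]={X2}  "abba"  orig:{}
  [6..9]={S}  "bbab"
  [0..4]=∅  "bbbba"
  [1..5]=∅  "bbbaa"
  [2..6]={S}  "bbaab"
  [3..7]={A}  "baabb"
  [4..8]=∅  "aabba"
  [5..9]=∅  "abbab"
  [0..5]=∅  "bbbbaa"
  [1..6]=∅  "bbbaab"
  [2..7]={S}  "bbaabb"
  [3..8]={A}  "baabba"
  [4..9]=∅  "aabbab"
  [0..6]=∅  "bbbbaab"
  [1..7]=∅  "bbbaabb"
  [2..8]={S,X2}  "bbaabba"  orig:{S}
  [3..9]={A}  "baabbab"
  [0..7]=∅  "bbbbaabb"
  [1..8]={A}  "bbbaabba"
  [2..9]={S}  "bbaabbab"
  [0..8]={S}  "bbbbaabba"
  [1..9]=∅  "bbbaabbab"
  [0..9]={S}  "bbbbaabbab"

S ∈ T[0,9] ⇒ YES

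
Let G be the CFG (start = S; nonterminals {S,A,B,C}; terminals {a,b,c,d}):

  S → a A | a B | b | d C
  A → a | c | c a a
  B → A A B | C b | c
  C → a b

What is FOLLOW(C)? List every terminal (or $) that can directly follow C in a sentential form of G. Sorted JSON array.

FIRST sets, iterate to fixpoint:
pass 1:
  A via A→a: +{a}
  A via A→c: +{c}
  B via B→A A B: +{a,c}
  C via C→a b: +{a}
  S via S→a A: +{a}
  S via S→b: +{b}
  S via S→d C: +{d}
  FIRST[S]={a,b,d}  FIRST[A]={a,c}  FIRST[B]={a,c}  FIRST[C]={a}
pass 2: (no change)
  FIRST[S]={a,b,d}  FIRST[A]={a,c}  FIRST[B]={a,c}  FIRST[C]={a}

FOLLOW sets:
seed FOLLOW(S) with $
pass 1:
  B→A A B: FOLLOW(A) ⊇ FIRST(A) = {a,c}; new: +{a,c}
  B→C b: FOLLOW(C) ⊇ FIRST(b) = {b}; new: +{b}
  S→a A: FOLLOW(A) ⊇ FOLLOW(S) ⊇ {$}; new: +{$}
  S→a B: FOLLOW(B) ⊇ FOLLOW(S) ⊇ {$}; new: +{$}
  S→d C: FOLLOW(C) ⊇ FOLLOW(S) ⊇ {$}; new: +{$}
  FOLLOW(S)={$}  FOLLOW(A)={$,a,c}  FOLLOW(B)={$}  FOLLOW(C)={$,b}
pass 2: (stable)
  FOLLOW(S)={$}  FOLLOW(A)={$,a,c}  FOLLOW(B)={$}  FOLLOW(C)={$,b}

FOLLOW(C) = ["$", "b"]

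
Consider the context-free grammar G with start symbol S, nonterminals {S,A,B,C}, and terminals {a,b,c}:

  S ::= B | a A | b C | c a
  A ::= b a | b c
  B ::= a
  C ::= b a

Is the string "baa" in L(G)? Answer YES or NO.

Convert to CNF:
  S -> T0 C | T1 A | T2 T1 | a
  A -> T0 T1 | T0 T2
  B -> a
  C -> T0 T1
  T0 -> b
  T1 -> a
  T2 -> c

Fill CYK table bottom-up:
  cell(0,0) b: {T0}  orig:{}
  cell(1,1) a: {B,S,T1}  orig:{B,S}
  cell(2,2) a: {B,S,T1}  orig:{B,S}
  cell(0,1) ba: {A,C}
  cell(1,2) aa: ∅
  cell(0,2) baa: ∅

S ∉ T[0,2] ⇒ NO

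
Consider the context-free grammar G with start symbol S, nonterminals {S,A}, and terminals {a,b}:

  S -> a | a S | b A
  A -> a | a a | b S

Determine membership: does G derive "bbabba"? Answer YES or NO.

CNF form of G:
  S -> T0 S | T1 A | a
  A -> T0 T0 | T1 S | a
  T0 -> a
  T1 -> b

Fill CYK table bottom-up:
  cell(0,0) b: {T1}  orig:{}
  cell(1,1) b: {T1}  orig:{}
  cell(2,2) a: {A,S,T0}  orig:{A,S}
  cell(3,3) b: {T1}  orig:{}
  cell(4,4) b: {T1}  orig:{}
  cell(5,5) a: {A,S,T0}  orig:{A,S}
  cell(0,1) bb: ∅
  cell(1,2) ba: {A,S}
  cell(2,3) ab: ∅
  cell(3,4) bb: ∅
  cell(4,5) ba: {A,S}
  cell(0,2) bba: {A,S}
  cell(1,3) bab: ∅
  cell(2,4) abb: ∅
  cell(3,5) bba: {A,S}
  cell(0,3) bbab: ∅
  cell(1,4) babb: ∅
  cell(2,5) abba: {S}
  cell(0,4) bbabb: ∅
  cell(1,5) babba: {A}
  cell(0,5) bbabba: {S}

S ∈ T[0,5] ⇒ YES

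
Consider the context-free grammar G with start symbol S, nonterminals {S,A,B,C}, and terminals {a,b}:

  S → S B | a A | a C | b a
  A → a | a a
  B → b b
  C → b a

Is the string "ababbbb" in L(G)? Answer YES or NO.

Convert to CNF:
  S -> S B | T0 A | T0 C | T1 T0
  A -> T0 T0 | a
  B -> T1 T1
  C -> T1 T0
  T0 -> a
  T1 -> b

Fill CYK table bottom-up:
  cell(0,0) a: {A,T0}  orig:{A}
  cell(1,1) b: {T1}  orig:{}
  cell(2,2) a: {A,T0}  orig:{A}
  cell(3,3) b: {T1}  orig:{}
  cell(4,4) b: {T1}  orig:{}
  cell(5,5) b: {T1}  orig:{}
  cell(6,6) b: {T1}  orig:{}
  cell(0,1) ab: ∅
  cell(1,2) ba: {C,S}
  cell(2,3) ab: ∅
  cell(3,4) bb: {B}
  cell(4,5) bb: {B}
  cell(5,6) bb: {B}
  cell(0,2) aba: {S}
  cell(1,3) bab: ∅
  cell(2,4) abb: ∅
  cell(3,5) bbb: ∅
  cell(4,6) bbb: ∅
  cell(0,3) abab: ∅
  cell(1,4) babb: {S}
  cell(2,5) abbb: ∅
  cell(3,6) bbbb: ∅
  cell(0,4) ababb: {S}
  cell(1,5) babbb: ∅
  cell(2,6) abbbb: ∅
  cell(0,5) ababbb: ∅
  cell(1,6) babbbb: {S}
  cell(0,6) ababbbb: {S}

S ∈ T[0,6] ⇒ YES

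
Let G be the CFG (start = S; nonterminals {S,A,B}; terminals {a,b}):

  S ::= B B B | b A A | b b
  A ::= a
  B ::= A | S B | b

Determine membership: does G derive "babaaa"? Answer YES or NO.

Convert to CNF:
  S -> B X1 | T0 T0 | T0 X2
  A -> a
  B -> S B | a | b
  T0 -> b
  X1 -> B B
  X2 -> A A

CYK table (by increasing span):
  cell(0,0) b: {B,T0}  orig:{B}
  cell(1,1) a: {A,B}
  cell(2,2) b: {B,T0}  orig:{B}
  cell(3,3) a: {A,B}
  cell(4,4) a: {A,B}
  cell(5,5) a: {A,B}
  cell(0,1) ba: {X1}  orig:{}
  cell(1,2) ab: {X1}  orig:{}
  cell(2,3) ba: {X1}  orig:{}
  cell(3,4) aa: {X1,X2}  orig:{}
  cell(4,5) aa: {X1,X2}  orig:{}
  cell(0,2) bab: {S}
  cell(1,3) aba: {S}
  cell(2,4) baa: {S}
  cell(3,5) aaa: {S}
  cell(0,3) baba: {B}
  cell(1,4) abaa: {B}
  cell(2,5) baaa: {B}
  cell(0,4) babaa: {X1}  orig:{}
  cell(1,5) abaaa: {X1}  orig:{}
  cell(0,5) babaaa: {S}

S ∈ T[0,5] ⇒ YES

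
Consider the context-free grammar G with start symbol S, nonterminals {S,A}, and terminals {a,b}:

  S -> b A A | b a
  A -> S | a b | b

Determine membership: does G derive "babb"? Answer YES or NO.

Convert to CNF:
  S -> T1 T0 | T1 X3
  A -> T0 T1 | T1 T0 | T1 X2 | b
  T0 -> a
  T1 -> b
  X2 -> A A
  X3 -> A A

CYK fill:
  [0..0]={A,T1}  "b"  orig:{A}
  [1..1]={T0}  "a"  orig:{}
  [2..2]={A,T1}  "b"  orig:{A}
  [3..3]={A,T1}  "b"  orig:{A}
  [0..1]={A,S}  "ba"
  [1..2]={A}  "ab"
  [2..3]={X2,X3}  "bb"  orig:{}
  [0..2]={X2,X3}  "bab"  orig:{}
  [1..3]={X2,X3}  "abb"  orig:{}
  [0..3]={A,S}  "babb"

S ∈ T[0,3] ⇒ YES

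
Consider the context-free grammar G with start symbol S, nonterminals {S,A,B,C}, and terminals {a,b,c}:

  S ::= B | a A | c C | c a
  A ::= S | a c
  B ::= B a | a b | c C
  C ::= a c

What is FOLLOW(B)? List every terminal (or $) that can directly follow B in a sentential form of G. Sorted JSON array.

FIRST sets, iterate to fixpoint:
round 1:
  A via A→a c: +{a}
  B via B→a b: +{a}
  B via B→c C: +{c}
  C via C→a c: +{a}
  S via S→B: +{a,c}
  FIRST[S]={a,c}  FIRST[A]={a}  FIRST[B]={a,c}  FIRST[C]={a}
round 2:
  A via A→S: +{c}
  FIRST[S]={a,c}  FIRST[A]={a,c}  FIRST[B]={a,c}  FIRST[C]={a}
round 3: done
  FIRST[S]={a,c}  FIRST[A]={a,c}  FIRST[B]={a,c}  FIRST[C]={a}

FOLLOW iteration:
FOLLOW(S) := {$}
round 1:
  B→B a: FOLLOW(B) ⊇ FIRST(a) = {a}; new: +{a}
  B→c C: FOLLOW(C) ⊇ FOLLOW(B) ⊇ {a}; new: +{a}
  S→B: FOLLOW(B) ⊇ FOLLOW(S) ⊇ {$}; new: +{$}
  S→a A: FOLLOW(A) ⊇ FOLLOW(S) ⊇ {$}; new: +{$}
  S→c C: FOLLOW(C) ⊇ FOLLOW(S) ⊇ {$}; new: +{$}
  S: {$}  A: {$}  B: {$,a}  C: {$,a}
round 2: — fixpoint
  S: {$}  A: {$}  B: {$,a}  C: {$,a}

FOLLOW(B) = ["$", "a"]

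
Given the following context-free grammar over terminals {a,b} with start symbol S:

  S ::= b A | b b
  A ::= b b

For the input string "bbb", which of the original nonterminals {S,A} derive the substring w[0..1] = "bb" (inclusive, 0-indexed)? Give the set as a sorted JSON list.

CNF form of G:
  S -> T0 A | T0 T0
  A -> T0 T0
  T0 -> b

CYK table (by increasing span) (cells [i..j] with 0 ≤ i ≤ j ≤ 1 only):
  [0..0]={T0}  "b"  orig:{}
  [1..1]={T0}  "b"  orig:{}
  [0..1]={A,S}  "bb"

Original NTs in T[0,1] deriving "bb": ["A", "S"]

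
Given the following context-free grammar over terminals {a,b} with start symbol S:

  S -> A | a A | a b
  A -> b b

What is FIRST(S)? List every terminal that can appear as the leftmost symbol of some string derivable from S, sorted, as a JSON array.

FIRST sets, iterate to fixpoint:
round 1:
  A via A→b b: +{b}
  S via S→A: +{b}
  S via S→a A: +{a}
  S: {a,b}  A: {b}
round 2: (no change)
  S: {a,b}  A: {b}

FIRST(S) = ["a", "b"]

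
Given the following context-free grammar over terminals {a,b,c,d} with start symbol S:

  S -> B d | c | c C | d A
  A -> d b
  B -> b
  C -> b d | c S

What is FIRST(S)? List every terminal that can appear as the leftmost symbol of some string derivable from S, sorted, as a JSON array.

FIRST sets, iterate to fixpoint:
[1]
  A via A→d b: +{d}
  B via B→b: +{b}
  C via C→b d: +{b}
  C via C→c S: +{c}
  S via S→B d: +{b}
  S via S→c: +{c}
  S via S→d A: +{d}
  FIRST(S)={b,c,d}  FIRST(A)={d}  FIRST(B)={b}  FIRST(C)={b,c}
[2] done
  FIRST(S)={b,c,d}  FIRST(A)={d}  FIRST(B)={b}  FIRST(C)={b,c}

FIRST(S) = ["b", "c", "d"]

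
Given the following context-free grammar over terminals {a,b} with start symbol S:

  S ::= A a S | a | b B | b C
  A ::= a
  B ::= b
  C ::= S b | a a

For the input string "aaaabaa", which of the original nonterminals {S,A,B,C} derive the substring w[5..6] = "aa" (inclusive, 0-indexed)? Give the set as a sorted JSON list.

CNF form of G:
  S -> A X2 | T0 B | T0 C | a
  A -> a
  B -> b
  C -> S T0 | T1 T1
  T0 -> b
  T1 -> a
  X2 -> T1 S

Fill CYK table bottom-up, restricted to cells inside w[5..6]:
  T[5,5] 'a' = {A,S,T1}  orig:{A,S}
  T[6,6] 'a' = {A,S,T1}  orig:{A,S}
  T[5,6] 'aa' = {C,X2}  orig:{C}

Original NTs in T[5,6] deriving "aa": ["C"]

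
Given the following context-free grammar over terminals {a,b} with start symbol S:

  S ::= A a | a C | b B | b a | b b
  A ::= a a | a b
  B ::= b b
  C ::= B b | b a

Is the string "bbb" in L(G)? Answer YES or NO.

Convert to CNF:
  S -> A T0 | T0 C | T1 B | T1 T0 | T1 T1
  A -> T0 T0 | T0 T1
  B -> T1 T1
  C -> B T1 | T1 T0
  T0 -> a
  T1 -> b

CYK fill:
  [0..0]={T1}  "b"  orig:{}
  [1..1]={T1}  "b"  orig:{}
  [2..2]={T1}  "b"  orig:{}
  [0..1]={B,S}  "bb"
  [1..2]={B,S}  "bb"
  [0..2]={C,S}  "bbb"

S ∈ T[0,2] ⇒ YES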